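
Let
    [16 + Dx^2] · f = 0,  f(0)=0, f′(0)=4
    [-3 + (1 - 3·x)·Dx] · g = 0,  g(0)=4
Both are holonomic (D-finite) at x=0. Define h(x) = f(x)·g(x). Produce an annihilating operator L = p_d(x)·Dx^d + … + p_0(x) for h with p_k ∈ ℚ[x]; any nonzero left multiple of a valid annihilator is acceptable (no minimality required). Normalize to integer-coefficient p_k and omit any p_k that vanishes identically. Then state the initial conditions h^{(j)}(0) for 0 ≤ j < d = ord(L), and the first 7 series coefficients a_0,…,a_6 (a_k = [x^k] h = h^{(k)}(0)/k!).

L = (-16 + 48·x) + 6·Dx + (-1 + 3·x)·Dx^2  (order 2).
h: a_k = 0, 16, 48, 304/3, 304, 14192/15, 14192/5, …
ICs: h(0) = 0, h′(0) = 16.

f: a_k = 0, 4, 0, -32/3, 0, 128/15, 0, …
g: a_k = 4, 12, 36, 108, 324, 972, 2916, …
Sym-product of L_f,L_g gives L₀ (≤ ord 2).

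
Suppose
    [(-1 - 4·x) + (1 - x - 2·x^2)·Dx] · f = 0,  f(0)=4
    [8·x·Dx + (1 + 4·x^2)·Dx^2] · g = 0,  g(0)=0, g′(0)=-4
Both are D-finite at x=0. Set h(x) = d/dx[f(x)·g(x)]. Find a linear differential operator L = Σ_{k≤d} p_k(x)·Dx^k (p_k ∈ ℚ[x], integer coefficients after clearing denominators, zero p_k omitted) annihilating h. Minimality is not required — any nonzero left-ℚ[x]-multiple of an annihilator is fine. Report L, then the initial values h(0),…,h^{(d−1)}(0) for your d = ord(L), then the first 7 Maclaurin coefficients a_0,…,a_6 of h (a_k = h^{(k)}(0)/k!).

f: a_k = 4, 4, 12, 20, 44, 84, 172, …
g: a_k = 0, -4, 0, 16/3, 0, -64/5, 0, …
Sym-product of L_f,L_g gives L₀ (≤ ord 2).
Derive L from L₀ (diff closure).
L = (288·x^2 + 384·x^3 + 1152·x^4) + (5 + 24·x + 36·x^2 + 128·x^3 + 384·x^4 + 768·x^5)·Dx + (-1 - x - 12·x^2 + 12·x^3 - 8·x^4 + 64·x^5 + 96·x^6)·Dx^2  (order 2).
h: a_k = -16, -32, -80, -704/3, -816, -8416/5, -48368/15, …
ICs: h(0) = -16, h′(0) = -32.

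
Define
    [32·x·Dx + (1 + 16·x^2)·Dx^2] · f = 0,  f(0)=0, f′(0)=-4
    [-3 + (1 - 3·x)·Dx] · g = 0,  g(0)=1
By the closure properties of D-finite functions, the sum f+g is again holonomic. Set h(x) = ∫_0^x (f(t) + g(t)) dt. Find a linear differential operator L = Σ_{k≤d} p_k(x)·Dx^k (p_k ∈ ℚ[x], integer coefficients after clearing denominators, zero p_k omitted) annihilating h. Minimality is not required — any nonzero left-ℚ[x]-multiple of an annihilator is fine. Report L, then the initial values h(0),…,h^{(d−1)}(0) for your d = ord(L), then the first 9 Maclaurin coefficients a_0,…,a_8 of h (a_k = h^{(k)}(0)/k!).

f: a_k = 0, -4, 0, 64/3, 0, -1024/5, 0, 16384/7, 0, …
g: a_k = 1, 3, 9, 27, 81, 243, 729, 2187, 6561, …
h₀=f+g: left-lcm gives L₀, ord ≤ 3.
h=∫₀ˣh₀: take L = L₀·Dx.
L = (96 - 1152·x - 4608·x^2)·Dx^2 + (-43 + 96·x - 240·x^2 - 4608·x^3)·Dx^3 + (3 + 7·x + 112·x^3 - 768·x^4)·Dx^4  (order 4).
h: a_k = 0, 1, -1/2, 3, 145/12, 81/5, 191/30, 729/7, 31693/56, …
ICs: h(0) = 0, h′(0) = 1, h′′(0) = -1, h′′′(0) = 18.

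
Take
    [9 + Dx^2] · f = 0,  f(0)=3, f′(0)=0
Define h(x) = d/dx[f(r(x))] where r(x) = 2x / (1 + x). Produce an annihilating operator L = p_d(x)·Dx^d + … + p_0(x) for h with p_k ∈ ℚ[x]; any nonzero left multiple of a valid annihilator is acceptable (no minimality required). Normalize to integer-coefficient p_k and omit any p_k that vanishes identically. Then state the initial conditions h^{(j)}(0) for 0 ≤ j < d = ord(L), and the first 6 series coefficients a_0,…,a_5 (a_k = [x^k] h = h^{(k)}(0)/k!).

L = (42 + 12·x + 6·x^2) + (6 + 18·x + 18·x^2 + 6·x^3)·Dx + (1 + 4·x + 6·x^2 + 4·x^3 + x^4)·Dx^2  (order 2).
h: a_k = 0, -108, 324, 0, -2160, 34668/5, …
ICs: h(0) = 0, h′(0) = -108.

f: a_k = 3, 0, -27/2, 0, 81/8, 0, …
Substitute x→r, Dx→(1/r')Dx; clear ⇒ L₀.
h=h₀': d/dx-closure on L₀ ⇒ L.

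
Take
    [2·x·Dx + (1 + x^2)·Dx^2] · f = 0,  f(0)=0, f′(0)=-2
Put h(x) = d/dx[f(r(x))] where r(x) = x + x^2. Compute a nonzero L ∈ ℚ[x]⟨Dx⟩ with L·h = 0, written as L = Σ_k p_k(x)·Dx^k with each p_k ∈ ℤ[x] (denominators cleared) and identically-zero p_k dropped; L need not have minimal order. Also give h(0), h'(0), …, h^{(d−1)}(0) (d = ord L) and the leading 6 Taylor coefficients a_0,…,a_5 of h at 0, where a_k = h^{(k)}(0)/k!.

L = (-2 + 2·x + 8·x^2 + 12·x^3 + 6·x^4) + (1 + 2·x + x^2 + 4·x^3 + 5·x^4 + 2·x^5)·Dx  (order 1).
h: a_k = -2, -4, 2, 8, 8, -8, …
ICs: h(0) = -2.

f: a_k = 0, -2, 0, 2/3, 0, -2/5, …
Substitute x→r, Dx→(1/r')Dx; clear ⇒ L₀.
h=h₀': d/dx-closure on L₀ ⇒ L.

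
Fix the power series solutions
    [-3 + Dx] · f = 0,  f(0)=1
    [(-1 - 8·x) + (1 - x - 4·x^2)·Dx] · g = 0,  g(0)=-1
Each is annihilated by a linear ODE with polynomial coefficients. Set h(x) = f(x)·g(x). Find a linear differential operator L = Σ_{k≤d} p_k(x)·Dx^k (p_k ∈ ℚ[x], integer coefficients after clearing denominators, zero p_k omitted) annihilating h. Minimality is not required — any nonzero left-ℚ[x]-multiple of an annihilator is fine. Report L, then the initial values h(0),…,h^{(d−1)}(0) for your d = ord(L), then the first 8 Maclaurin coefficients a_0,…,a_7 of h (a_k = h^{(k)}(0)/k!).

f: a_k = 1, 3, 9/2, 9/2, 27/8, 81/40, 81/80, 243/560, …
g: a_k = -1, -1, -5, -9, -29, -65, -181, -441, …
Product ⇒ symmetric product L₀, ord ≤ 1.
L = (4 + 5·x - 12·x^2) + (-1 + x + 4·x^2)·Dx  (order 1).
h: a_k = -1, -4, -25/2, -33, -691/8, -1102/5, -45353/80, -81141/56, …
ICs: h(0) = -1.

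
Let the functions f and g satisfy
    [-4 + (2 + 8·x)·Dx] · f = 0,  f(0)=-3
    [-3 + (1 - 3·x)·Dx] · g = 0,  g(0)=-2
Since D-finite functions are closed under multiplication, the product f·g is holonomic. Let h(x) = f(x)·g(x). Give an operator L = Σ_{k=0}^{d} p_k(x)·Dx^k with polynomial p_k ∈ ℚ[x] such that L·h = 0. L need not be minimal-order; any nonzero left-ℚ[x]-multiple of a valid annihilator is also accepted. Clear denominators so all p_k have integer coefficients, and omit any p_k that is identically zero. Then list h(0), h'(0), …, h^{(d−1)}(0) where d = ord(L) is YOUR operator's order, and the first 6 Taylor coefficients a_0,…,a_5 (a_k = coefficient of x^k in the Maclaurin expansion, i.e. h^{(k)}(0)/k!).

f: a_k = -3, -6, 6, -12, 30, -84, …
g: a_k = -2, -6, -18, -54, -162, -486, …
h₀=f·g: eliminate ⇒ L₀, order ≤ 1·1.
L = (5 + 6·x) + (-1 - x + 12·x^2)·Dx  (order 1).
h: a_k = 6, 30, 78, 258, 714, 2310, …
ICs: h(0) = 6.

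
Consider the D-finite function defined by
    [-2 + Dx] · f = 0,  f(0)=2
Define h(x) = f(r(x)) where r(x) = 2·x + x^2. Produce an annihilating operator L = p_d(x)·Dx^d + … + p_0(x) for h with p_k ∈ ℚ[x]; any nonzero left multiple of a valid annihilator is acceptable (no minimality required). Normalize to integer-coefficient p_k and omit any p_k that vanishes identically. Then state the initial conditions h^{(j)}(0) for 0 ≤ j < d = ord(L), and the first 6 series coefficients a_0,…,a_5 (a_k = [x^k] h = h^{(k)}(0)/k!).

L = (-4 - 4·x) + Dx  (order 1).
h: a_k = 2, 8, 20, 112/3, 172/3, 1136/15, …
ICs: h(0) = 2.

f: a_k = 2, 4, 4, 8/3, 4/3, 8/15, …
L₀ from L_f via x↦r, Dx↦r'^{-1}Dx.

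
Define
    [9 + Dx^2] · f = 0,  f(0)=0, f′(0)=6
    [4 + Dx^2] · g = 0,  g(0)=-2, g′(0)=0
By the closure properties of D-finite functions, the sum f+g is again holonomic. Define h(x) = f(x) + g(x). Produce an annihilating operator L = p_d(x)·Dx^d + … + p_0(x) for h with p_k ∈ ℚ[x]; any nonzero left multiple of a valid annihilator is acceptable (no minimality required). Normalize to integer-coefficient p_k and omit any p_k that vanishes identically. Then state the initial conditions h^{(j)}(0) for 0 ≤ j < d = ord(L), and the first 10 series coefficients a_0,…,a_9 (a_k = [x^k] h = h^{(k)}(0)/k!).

L = 36 + 13·Dx^2 + Dx^4  (order 4).
h: a_k = -2, 6, 4, -9, -4/3, 81/20, 8/45, -243/280, -4/315, 243/2240, …
ICs: h(0) = -2, h′(0) = 6, h′′(0) = 8, h′′′(0) = -54.

f: a_k = 0, 6, 0, -9, 0, 81/20, 0, -243/280, 0, 243/2240, …
g: a_k = -2, 0, 4, 0, -4/3, 0, 8/45, 0, -4/315, 0, …
Weyl lclm of L_f,L_g ⇒ L₀ (ord ≤ 4).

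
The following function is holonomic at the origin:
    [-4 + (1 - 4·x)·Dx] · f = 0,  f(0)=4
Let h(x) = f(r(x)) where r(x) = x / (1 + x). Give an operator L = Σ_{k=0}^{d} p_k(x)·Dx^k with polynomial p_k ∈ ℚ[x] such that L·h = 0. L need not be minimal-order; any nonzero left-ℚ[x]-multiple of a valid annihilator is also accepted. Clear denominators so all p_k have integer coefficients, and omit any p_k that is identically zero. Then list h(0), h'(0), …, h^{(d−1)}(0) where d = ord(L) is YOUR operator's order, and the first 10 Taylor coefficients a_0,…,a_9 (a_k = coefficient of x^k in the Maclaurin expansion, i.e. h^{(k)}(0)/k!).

f: a_k = 4, 16, 64, 256, 1024, 4096, 16384, 65536, 262144, 1048576, …
L₀ from L_f via x↦r, Dx↦r'^{-1}Dx.
L = 4 + (-1 + 2·x + 3·x^2)·Dx  (order 1).
h: a_k = 4, 16, 48, 144, 432, 1296, 3888, 11664, 34992, 104976, …
ICs: h(0) = 4.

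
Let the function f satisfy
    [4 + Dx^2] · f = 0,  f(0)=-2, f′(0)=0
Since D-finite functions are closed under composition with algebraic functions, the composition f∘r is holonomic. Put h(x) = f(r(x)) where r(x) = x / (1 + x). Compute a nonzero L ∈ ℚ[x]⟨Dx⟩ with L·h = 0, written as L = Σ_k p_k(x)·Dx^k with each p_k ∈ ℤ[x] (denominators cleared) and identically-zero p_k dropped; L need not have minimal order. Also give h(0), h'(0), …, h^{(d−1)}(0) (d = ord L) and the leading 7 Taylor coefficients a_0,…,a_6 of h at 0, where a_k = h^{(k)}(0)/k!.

f: a_k = -2, 0, 4, 0, -4/3, 0, 8/45, …
Change of var in L_f (x↦r) gives L₀.
L = 4 + (2 + 6·x + 6·x^2 + 2·x^3)·Dx + (1 + 4·x + 6·x^2 + 4·x^3 + x^4)·Dx^2  (order 2).
h: a_k = -2, 0, 4, -8, 32/3, -32/3, 308/45, …
ICs: h(0) = -2, h′(0) = 0.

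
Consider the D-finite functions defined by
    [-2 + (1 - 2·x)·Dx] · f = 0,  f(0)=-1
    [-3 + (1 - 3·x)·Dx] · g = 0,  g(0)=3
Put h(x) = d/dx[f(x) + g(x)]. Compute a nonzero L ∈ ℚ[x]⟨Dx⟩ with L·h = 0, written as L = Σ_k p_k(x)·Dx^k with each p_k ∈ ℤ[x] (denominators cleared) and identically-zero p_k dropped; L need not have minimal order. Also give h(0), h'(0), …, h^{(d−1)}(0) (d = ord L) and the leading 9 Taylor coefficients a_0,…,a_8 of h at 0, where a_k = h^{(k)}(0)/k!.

f: a_k = -1, -2, -4, -8, -16, -32, -64, -128, -256, …
g: a_k = 3, 9, 27, 81, 243, 729, 2187, 6561, 19683, …
L₀ := lclm(L_f,L_g); ord L₀ ≤ 1+1.
h=h₀': d/dx-closure on L₀ ⇒ L.
L = 36 + (-15 + 36·x)·Dx + (1 - 5·x + 6·x^2)·Dx^2  (order 2).
h: a_k = 7, 46, 219, 908, 3485, 12738, 45031, 155416, 526833, …
ICs: h(0) = 7, h′(0) = 46.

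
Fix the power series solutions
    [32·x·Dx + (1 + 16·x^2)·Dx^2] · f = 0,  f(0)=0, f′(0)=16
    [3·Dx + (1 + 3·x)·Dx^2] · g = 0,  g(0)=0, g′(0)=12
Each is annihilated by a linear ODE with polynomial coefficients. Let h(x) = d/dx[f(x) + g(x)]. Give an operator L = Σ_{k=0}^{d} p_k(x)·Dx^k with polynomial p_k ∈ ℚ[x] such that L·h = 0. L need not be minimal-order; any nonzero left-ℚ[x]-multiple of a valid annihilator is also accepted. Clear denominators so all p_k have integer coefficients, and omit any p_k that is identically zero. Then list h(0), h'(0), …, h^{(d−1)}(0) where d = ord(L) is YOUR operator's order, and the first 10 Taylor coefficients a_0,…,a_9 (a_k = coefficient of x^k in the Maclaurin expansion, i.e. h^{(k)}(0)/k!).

L = (-96 - 864·x + 4608·x^2 + 4608·x^3) + (-50 - 192·x + 672·x^2 + 9216·x^3 + 9216·x^4)·Dx + (-3 + 23·x + 96·x^2 + 512·x^3 + 2304·x^4 + 2304·x^5)·Dx^2  (order 2).
h: a_k = 28, -36, -148, -324, 5068, -2916, -56788, -26244, 1127308, -236196, …
ICs: h(0) = 28, h′(0) = -36.

f: a_k = 0, 16, 0, -256/3, 0, 4096/5, 0, -65536/7, 0, 1048576/9, …
g: a_k = 0, 12, -18, 36, -81, 972/5, -486, 8748/7, -6561/2, 8748, …
f+g: L₀ = lclm(L_f,L_g), ord ≤ 2+2.
Derive L from L₀ (diff closure).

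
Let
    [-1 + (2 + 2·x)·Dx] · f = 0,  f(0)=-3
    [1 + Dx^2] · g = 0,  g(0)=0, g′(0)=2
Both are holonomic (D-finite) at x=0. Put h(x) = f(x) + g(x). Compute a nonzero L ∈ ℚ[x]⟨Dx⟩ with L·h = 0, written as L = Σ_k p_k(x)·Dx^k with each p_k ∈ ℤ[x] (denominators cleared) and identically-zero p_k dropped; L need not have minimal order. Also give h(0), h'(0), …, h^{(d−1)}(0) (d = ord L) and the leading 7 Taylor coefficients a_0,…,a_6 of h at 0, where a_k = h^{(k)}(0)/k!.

L = (-7 - 8·x - 4·x^2) + (6 + 22·x + 24·x^2 + 8·x^3)·Dx + (-7 - 8·x - 4·x^2)·Dx^2 + (6 + 22·x + 24·x^2 + 8·x^3)·Dx^3  (order 3).
h: a_k = -3, 1/2, 3/8, -25/48, 15/128, -251/3840, 63/1024, …
ICs: h(0) = -3, h′(0) = 1/2, h′′(0) = 3/4.

f: a_k = -3, -3/2, 3/8, -3/16, 15/128, -21/256, 63/1024, …
g: a_k = 0, 2, 0, -1/3, 0, 1/60, 0, …
L₀ := lclm(L_f,L_g); ord L₀ ≤ 1+2.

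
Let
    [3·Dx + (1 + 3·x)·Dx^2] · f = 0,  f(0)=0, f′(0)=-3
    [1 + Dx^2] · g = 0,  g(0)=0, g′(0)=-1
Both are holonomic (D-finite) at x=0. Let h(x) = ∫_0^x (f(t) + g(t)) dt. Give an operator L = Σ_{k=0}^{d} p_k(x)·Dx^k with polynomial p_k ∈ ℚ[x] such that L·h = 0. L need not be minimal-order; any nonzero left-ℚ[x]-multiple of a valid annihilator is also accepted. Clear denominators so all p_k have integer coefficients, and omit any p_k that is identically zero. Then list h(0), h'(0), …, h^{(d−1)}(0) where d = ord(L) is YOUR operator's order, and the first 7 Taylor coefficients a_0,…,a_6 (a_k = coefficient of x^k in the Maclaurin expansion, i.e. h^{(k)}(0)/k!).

L = (165 + 18·x + 27·x^2)·Dx^2 + (19 + 63·x + 27·x^2 + 27·x^3)·Dx^3 + (165 + 18·x + 27·x^2)·Dx^4 + (19 + 63·x + 27·x^2 + 27·x^3)·Dx^5  (order 5).
h: a_k = 0, 0, -2, 3/2, -53/24, 81/20, -5833/720, …
ICs: h(0) = 0, h′(0) = 0, h′′(0) = -4, h′′′(0) = 9, h′′′′(0) = -53.

f: a_k = 0, -3, 9/2, -9, 81/4, -243/5, 243/2, …
g: a_k = 0, -1, 0, 1/6, 0, -1/120, 0, …
Sum ⇒ L₀ = lclm(L_f,L_g) in ℚ(x)⟨Dx⟩.
h=∫h₀ ⇒ L = L₀·Dx.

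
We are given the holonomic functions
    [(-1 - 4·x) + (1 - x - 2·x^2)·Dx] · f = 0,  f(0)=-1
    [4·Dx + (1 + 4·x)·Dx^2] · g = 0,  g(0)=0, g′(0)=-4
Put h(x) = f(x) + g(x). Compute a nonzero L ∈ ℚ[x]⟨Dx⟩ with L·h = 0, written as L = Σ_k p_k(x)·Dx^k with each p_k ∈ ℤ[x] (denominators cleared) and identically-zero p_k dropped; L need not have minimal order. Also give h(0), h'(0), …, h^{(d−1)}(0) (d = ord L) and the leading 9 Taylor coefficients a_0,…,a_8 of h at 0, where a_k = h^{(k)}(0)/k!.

f: a_k = -1, -1, -3, -5, -11, -21, -43, -85, -171, …
g: a_k = 0, -4, 8, -64/3, 64, -1024/5, 2048/3, -16384/7, 8192, …
h₀=f+g: left-lcm gives L₀, ord ≤ 3.
L = (156 + 624·x + 1440·x^2 + 768·x^3 + 768·x^4)·Dx + (-1 + 160·x + 1064·x^2 + 1952·x^3 + 1600·x^4 + 1280·x^5)·Dx^2 + (-5 - 39·x - 66·x^2 + 80·x^3 + 240·x^4 + 384·x^5 + 256·x^6)·Dx^3  (order 3).
h: a_k = -1, -5, 5, -79/3, 53, -1129/5, 1919/3, -16979/7, 8021, …
ICs: h(0) = -1, h′(0) = -5, h′′(0) = 10.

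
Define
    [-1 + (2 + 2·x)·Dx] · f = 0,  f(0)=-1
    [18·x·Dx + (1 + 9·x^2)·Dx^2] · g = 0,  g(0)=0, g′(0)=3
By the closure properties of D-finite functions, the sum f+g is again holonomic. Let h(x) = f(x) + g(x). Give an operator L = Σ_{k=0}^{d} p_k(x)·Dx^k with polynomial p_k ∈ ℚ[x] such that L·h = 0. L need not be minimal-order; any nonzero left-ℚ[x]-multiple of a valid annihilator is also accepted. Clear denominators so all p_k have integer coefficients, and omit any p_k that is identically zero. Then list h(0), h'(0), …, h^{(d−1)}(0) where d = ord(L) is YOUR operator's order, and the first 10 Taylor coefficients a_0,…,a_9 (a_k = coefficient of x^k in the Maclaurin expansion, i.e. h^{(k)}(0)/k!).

f: a_k = -1, -1/2, 1/8, -1/16, 5/128, -7/256, 21/1024, -33/2048, 429/32768, -715/65536, …
g: a_k = 0, 3, 0, -9, 0, 243/5, 0, -2187/7, 0, 2187, …
Sum ⇒ L₀ = lclm(L_f,L_g) in ℚ(x)⟨Dx⟩.
L = (-36 - 90·x + 972·x^2 + 486·x^3)·Dx + (-75 - 144·x + 1818·x^2 + 3888·x^3 + 1701·x^4)·Dx^2 + (-2 + 70·x + 108·x^2 + 684·x^3 + 1134·x^4 + 486·x^5)·Dx^3  (order 3).
h: a_k = -1, 5/2, 1/8, -145/16, 5/128, 62173/1280, 21/1024, -4479207/14336, 429/32768, 143326517/65536, …
ICs: h(0) = -1, h′(0) = 5/2, h′′(0) = 1/4.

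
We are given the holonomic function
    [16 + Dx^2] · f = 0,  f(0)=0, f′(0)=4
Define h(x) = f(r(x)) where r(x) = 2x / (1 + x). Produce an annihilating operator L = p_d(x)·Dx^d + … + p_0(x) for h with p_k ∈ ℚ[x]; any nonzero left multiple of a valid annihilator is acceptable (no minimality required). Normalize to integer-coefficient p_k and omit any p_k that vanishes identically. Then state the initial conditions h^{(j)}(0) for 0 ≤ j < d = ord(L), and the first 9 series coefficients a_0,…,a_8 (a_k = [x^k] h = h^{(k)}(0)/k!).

L = 64 + (2 + 6·x + 6·x^2 + 2·x^3)·Dx + (1 + 4·x + 6·x^2 + 4·x^3 + x^4)·Dx^2  (order 2).
h: a_k = 0, 8, -8, -232/3, 248, -3464/15, -520, 758488/315, -218728/45, …
ICs: h(0) = 0, h′(0) = 8.

f: a_k = 0, 4, 0, -32/3, 0, 128/15, 0, -1024/315, 0, …
Substitute x→r, Dx→(1/r')Dx; clear ⇒ L₀.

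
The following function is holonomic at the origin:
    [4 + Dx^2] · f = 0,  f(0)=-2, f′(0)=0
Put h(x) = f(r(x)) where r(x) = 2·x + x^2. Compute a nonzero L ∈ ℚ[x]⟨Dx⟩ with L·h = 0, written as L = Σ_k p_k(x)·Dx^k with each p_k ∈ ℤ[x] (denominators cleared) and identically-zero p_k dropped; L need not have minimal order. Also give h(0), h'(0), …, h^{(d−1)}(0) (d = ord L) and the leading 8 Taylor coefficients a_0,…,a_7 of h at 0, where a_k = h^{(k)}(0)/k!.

L = (16 + 48·x + 48·x^2 + 16·x^3) - Dx + (1 + x)·Dx^2  (order 2).
h: a_k = -2, 0, 16, 16, -52/3, -128/3, -928/45, 352/15, …
ICs: h(0) = -2, h′(0) = 0.

f: a_k = -2, 0, 4, 0, -4/3, 0, 8/45, 0, …
Change of var in L_f (x↦r) gives L₀.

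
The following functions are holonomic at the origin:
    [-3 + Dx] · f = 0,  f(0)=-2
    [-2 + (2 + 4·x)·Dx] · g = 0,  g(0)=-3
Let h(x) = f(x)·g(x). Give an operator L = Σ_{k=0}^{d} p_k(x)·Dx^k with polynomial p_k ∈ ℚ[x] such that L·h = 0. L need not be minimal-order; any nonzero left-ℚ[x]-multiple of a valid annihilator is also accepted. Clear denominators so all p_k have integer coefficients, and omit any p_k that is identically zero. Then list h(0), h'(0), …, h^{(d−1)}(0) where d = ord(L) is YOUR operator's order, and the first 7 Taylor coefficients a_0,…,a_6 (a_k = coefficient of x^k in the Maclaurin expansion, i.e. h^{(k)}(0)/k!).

L = (-4 - 6·x) + (1 + 2·x)·Dx  (order 1).
h: a_k = 6, 24, 42, 48, 39, 132/5, 63/5, …
ICs: h(0) = 6.

f: a_k = -2, -6, -9, -9, -27/4, -81/20, -81/40, …
g: a_k = -3, -3, 3/2, -3/2, 15/8, -21/8, 63/16, …
Sym-product of L_f,L_g gives L₀ (≤ ord 1).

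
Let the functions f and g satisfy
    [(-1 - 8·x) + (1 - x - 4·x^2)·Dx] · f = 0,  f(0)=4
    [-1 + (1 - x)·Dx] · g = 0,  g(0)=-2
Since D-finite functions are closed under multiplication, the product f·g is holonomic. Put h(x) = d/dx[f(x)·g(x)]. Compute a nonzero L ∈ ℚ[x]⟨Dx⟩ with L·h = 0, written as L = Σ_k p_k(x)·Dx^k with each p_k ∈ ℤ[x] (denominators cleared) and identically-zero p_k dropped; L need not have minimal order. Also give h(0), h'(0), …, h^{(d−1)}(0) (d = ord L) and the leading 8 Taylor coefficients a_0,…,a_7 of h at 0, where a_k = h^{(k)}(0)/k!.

f: a_k = 4, 4, 20, 36, 116, 260, 724, 1764, …
g: a_k = -2, -2, -2, -2, -2, -2, -2, -2, …
L₀ := L_f ⊗_s L_g (sym. prod.), ord ≤ 1.
h=h₀': d/dx-closure on L₀ ⇒ L.
L = (7 + 6·x + 3·x^2 - 96·x^3 + 96·x^4) + (-1 - x + 15·x^2 - 7·x^3 - 30·x^4 + 24·x^5)·Dx  (order 1).
h: a_k = -16, -112, -384, -1440, -4400, -13968, -40992, -121408, …
ICs: h(0) = -16.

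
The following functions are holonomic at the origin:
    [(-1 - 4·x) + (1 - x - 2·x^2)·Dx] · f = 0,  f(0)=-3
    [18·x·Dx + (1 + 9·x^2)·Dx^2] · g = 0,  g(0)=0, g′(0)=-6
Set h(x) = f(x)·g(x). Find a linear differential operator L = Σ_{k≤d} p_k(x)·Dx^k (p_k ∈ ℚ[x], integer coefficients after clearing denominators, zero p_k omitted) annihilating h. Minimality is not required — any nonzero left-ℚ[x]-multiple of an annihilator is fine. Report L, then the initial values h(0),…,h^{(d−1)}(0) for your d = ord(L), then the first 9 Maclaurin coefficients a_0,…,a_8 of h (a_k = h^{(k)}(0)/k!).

L = (4 + 18·x + 108·x^2) + (2 - 10·x + 36·x^2 + 108·x^3)·Dx + (-1 + x - 7·x^2 + 9·x^3 + 18·x^4)·Dx^2  (order 2).
h: a_k = 0, 18, 18, 0, 36, 1638/5, 1998/5, -28692/35, -144/7, …
ICs: h(0) = 0, h′(0) = 18.

f: a_k = -3, -3, -9, -15, -33, -63, -129, -255, -513, …
g: a_k = 0, -6, 0, 18, 0, -486/5, 0, 4374/7, 0, …
h₀=f·g: eliminate ⇒ L₀, order ≤ 1·2.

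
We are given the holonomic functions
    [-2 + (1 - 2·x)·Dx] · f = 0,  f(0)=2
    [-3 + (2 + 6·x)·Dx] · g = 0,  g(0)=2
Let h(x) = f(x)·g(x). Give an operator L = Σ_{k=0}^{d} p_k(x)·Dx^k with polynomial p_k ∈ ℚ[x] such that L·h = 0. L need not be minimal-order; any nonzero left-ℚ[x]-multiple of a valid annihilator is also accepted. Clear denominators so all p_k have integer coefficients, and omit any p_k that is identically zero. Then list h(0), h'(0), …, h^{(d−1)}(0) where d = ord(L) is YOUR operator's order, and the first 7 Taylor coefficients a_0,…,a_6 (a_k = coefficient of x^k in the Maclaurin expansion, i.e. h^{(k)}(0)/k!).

f: a_k = 2, 4, 8, 16, 32, 64, 128, …
g: a_k = 2, 3, -9/4, 27/8, -405/64, 1701/128, -15309/512, …
Sym-product of L_f,L_g gives L₀ (≤ ord 1).
L = (7 + 6·x) + (-2 - 2·x + 12·x^2)·Dx  (order 1).
h: a_k = 4, 14, 47/2, 215/4, 3035/32, 13841/64, 95419/256, …
ICs: h(0) = 4.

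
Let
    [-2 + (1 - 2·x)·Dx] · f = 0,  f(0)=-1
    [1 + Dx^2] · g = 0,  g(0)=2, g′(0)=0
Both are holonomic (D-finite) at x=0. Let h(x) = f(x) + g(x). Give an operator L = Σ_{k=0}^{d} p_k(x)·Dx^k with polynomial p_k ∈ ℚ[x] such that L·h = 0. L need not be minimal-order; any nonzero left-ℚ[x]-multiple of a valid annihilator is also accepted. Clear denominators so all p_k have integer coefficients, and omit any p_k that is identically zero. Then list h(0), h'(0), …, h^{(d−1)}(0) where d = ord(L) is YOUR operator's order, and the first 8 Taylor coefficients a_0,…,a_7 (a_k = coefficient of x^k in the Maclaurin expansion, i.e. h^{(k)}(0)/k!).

f: a_k = -1, -2, -4, -8, -16, -32, -64, -128, …
g: a_k = 2, 0, -1, 0, 1/12, 0, -1/360, 0, …
h₀=f+g: left-lcm gives L₀, ord ≤ 3.
L = (50 - 8·x + 8·x^2) + (-9 + 22·x - 12·x^2 + 8·x^3)·Dx + (50 - 8·x + 8·x^2)·Dx^2 + (-9 + 22·x - 12·x^2 + 8·x^3)·Dx^3  (order 3).
h: a_k = 1, -2, -5, -8, -191/12, -32, -23041/360, -128, …
ICs: h(0) = 1, h′(0) = -2, h′′(0) = -10.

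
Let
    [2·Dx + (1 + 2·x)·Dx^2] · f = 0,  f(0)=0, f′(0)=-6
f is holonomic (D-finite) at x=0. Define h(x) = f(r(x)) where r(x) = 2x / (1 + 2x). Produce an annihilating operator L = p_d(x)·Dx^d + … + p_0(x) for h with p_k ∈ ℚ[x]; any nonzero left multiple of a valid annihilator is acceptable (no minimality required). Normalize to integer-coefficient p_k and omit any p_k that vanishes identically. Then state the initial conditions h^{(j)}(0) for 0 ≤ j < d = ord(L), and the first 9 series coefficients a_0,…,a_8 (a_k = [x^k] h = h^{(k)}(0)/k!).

L = (8 + 24·x)·Dx + (1 + 8·x + 12·x^2)·Dx^2  (order 2).
h: a_k = 0, -12, 48, -208, 960, -23232/5, 23296, -839424/7, 629760, …
ICs: h(0) = 0, h′(0) = -12.

f: a_k = 0, -6, 6, -8, 12, -96/5, 32, -384/7, 96, …
h₀=f(r): pull back L_f along r ⇒ L₀.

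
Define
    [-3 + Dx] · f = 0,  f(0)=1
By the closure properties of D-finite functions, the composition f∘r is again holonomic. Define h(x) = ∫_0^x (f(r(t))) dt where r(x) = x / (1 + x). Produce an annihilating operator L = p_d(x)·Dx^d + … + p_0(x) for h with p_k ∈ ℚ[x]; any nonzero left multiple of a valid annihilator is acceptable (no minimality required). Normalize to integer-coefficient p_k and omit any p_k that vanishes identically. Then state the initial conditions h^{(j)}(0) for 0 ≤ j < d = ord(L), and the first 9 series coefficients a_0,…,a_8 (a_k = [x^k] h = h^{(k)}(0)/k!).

f: a_k = 1, 3, 9/2, 9/2, 27/8, 81/40, 81/80, 243/560, 729/4480, …
L₀ from L_f via x↦r, Dx↦r'^{-1}Dx.
∫: right-multiply L₀ by Dx.
L = -3·Dx + (1 + 2·x + x^2)·Dx^2  (order 2).
h: a_k = 0, 1, 3/2, 1/2, -3/8, 3/40, 7/80, -69/560, 411/4480, …
ICs: h(0) = 0, h′(0) = 1.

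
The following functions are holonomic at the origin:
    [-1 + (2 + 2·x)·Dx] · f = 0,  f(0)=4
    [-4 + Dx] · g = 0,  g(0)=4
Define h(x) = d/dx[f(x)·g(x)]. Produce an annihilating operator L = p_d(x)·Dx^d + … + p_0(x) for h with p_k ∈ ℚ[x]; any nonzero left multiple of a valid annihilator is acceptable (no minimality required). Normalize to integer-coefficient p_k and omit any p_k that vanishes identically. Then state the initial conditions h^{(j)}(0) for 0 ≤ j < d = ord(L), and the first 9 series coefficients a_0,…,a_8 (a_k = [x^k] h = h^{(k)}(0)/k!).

L = (79 + 144·x + 64·x^2) + (-18 - 34·x - 16·x^2)·Dx  (order 1).
h: a_k = 72, 316, 683, 1947/2, 49553/48, 417727/480, 389323/640, 29265889/80640, 243638873/1290240, …
ICs: h(0) = 72.

f: a_k = 4, 2, -1/2, 1/4, -5/32, 7/64, -21/256, 33/512, -429/8192, …
g: a_k = 4, 16, 32, 128/3, 128/3, 512/15, 1024/45, 4096/315, 2048/315, …
L₀ := L_f ⊗_s L_g (sym. prod.), ord ≤ 1.
Differentiate: ansatz ord ≤ ord L₀ ⇒ L.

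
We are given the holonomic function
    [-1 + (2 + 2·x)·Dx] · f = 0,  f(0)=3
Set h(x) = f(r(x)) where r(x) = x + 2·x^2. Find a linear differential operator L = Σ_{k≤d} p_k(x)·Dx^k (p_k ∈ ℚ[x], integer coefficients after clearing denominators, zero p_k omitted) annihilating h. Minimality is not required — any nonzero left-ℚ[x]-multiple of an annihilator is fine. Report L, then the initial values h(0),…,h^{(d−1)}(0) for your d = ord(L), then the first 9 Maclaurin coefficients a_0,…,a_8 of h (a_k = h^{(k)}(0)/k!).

f: a_k = 3, 3/2, -3/8, 3/16, -15/128, 21/256, -63/1024, 99/2048, -1287/32768, …
f∘r: x↦r, Dx↦Dx/r' in L_f ⇒ L₀.
L = (-1 - 4·x) + (2 + 2·x + 4·x^2)·Dx  (order 1).
h: a_k = 3, 3/2, 21/8, -21/16, -63/128, 357/256, -567/1024, -2373/2048, 53529/32768, …
ICs: h(0) = 3.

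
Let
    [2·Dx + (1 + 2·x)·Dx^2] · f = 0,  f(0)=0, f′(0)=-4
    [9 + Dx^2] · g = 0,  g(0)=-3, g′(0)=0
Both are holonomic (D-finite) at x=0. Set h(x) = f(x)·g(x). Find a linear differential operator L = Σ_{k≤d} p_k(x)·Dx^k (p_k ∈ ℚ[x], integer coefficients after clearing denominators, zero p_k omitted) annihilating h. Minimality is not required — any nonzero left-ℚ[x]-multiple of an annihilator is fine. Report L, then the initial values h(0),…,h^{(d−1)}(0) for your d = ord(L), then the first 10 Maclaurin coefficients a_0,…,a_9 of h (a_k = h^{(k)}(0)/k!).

L = (63 + 1053·x + 3969·x^2 + 5832·x^3 + 2916·x^4) + (63 + 450·x + 972·x^2 + 648·x^3)·Dx + (25 + 270·x + 918·x^2 + 1296·x^3 + 648·x^4)·Dx^2 + (7 + 50·x + 108·x^2 + 72·x^3)·Dx^3 + (2 + 17·x + 53·x^2 + 72·x^3 + 36·x^4)·Dx^4  (order 4).
h: a_k = 0, 12, -12, -38, 30, 69/10, 7/2, -2973/140, 543/20, -24883/672, …
ICs: h(0) = 0, h′(0) = 12, h′′(0) = -24, h′′′(0) = -228.

f: a_k = 0, -4, 4, -16/3, 8, -64/5, 64/3, -256/7, 64, -1024/9, …
g: a_k = -3, 0, 27/2, 0, -81/8, 0, 243/80, 0, -2187/4480, 0, …
Sym-product of L_f,L_g gives L₀ (≤ ord 4).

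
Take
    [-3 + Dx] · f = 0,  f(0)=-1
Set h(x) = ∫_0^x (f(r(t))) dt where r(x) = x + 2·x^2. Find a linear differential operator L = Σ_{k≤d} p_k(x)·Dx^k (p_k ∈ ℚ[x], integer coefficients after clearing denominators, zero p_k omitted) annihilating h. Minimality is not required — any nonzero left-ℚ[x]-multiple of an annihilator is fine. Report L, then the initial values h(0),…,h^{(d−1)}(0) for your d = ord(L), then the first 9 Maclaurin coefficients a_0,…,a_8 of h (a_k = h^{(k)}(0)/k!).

L = (-3 - 12·x)·Dx + Dx^2  (order 2).
h: a_k = 0, -1, -3/2, -7/2, -45/8, -387/40, -1107/80, -11061/560, -112887/4480, …
ICs: h(0) = 0, h′(0) = -1.

f: a_k = -1, -3, -9/2, -9/2, -27/8, -81/40, -81/80, -243/560, -729/4480, …
L₀ from L_f via x↦r, Dx↦r'^{-1}Dx.
h=∫₀ˣh₀: take L = L₀·Dx.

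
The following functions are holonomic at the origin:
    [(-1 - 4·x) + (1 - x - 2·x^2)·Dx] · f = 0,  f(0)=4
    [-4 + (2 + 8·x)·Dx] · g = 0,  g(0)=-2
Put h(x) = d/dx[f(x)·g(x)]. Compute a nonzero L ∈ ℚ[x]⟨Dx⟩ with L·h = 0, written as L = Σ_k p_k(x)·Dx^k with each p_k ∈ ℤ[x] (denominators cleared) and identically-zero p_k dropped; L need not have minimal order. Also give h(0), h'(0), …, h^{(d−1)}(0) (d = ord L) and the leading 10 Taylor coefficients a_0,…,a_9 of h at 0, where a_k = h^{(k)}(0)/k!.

f: a_k = 4, 4, 12, 20, 44, 84, 172, 340, 684, 1364, …
g: a_k = -2, -4, 4, -8, 20, -56, 168, -528, 1716, -5720, …
f·g: L₀ = L_f ⊗_s L_g, ord ≤ 1·1.
h=h₀': d/dx-closure on L₀ ⇒ L.
L = (2 + 32·x + 84·x^2 + 80·x^3 + 80·x^4) + (-1 - 5·x - 4·x^2 + 8·x^3 + 40·x^4 + 32·x^5)·Dx  (order 1).
h: a_k = -24, -48, -312, -288, -2520, 144, -21672, 30528, -227304, 601680, …
ICs: h(0) = -24.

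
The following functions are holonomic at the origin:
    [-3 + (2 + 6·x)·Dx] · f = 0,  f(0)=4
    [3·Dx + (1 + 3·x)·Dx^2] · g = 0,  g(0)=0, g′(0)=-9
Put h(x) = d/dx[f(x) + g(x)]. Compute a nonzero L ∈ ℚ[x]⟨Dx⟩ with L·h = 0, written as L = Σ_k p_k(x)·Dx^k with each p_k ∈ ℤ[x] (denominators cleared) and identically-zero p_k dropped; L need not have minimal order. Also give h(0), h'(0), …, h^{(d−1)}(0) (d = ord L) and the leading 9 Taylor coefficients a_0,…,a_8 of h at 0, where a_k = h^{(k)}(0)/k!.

L = 9 + (15 + 45·x)·Dx + (2 + 12·x + 18·x^2)·Dx^2  (order 2).
h: a_k = -3, 18, -243/4, 1539/8, -38151/64, 234009/128, -2854035/512, 17340723/1024, -840798711/16384, …
ICs: h(0) = -3, h′(0) = 18.

f: a_k = 4, 6, -9/2, 27/4, -405/32, 1701/64, -15309/256, 72171/512, -2814669/8192, …
g: a_k = 0, -9, 27/2, -27, 243/4, -729/5, 729/2, -6561/7, 19683/8, …
Weyl lclm of L_f,L_g ⇒ L₀ (ord ≤ 3).
Differentiate: ansatz ord ≤ ord L₀ ⇒ L.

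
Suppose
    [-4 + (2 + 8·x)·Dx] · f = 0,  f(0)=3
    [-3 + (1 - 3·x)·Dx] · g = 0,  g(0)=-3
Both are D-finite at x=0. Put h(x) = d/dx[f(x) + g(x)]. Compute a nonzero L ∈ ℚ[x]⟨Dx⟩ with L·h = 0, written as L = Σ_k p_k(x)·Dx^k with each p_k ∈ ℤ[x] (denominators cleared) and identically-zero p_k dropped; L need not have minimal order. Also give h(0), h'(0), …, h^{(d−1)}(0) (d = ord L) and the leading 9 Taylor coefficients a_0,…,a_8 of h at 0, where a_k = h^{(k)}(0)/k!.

f: a_k = 3, 6, -6, 12, -30, 84, -252, 792, -2574, …
g: a_k = -3, -9, -27, -81, -243, -729, -2187, -6561, -19683, …
L₀ := lclm(L_f,L_g); ord L₀ ≤ 1+1.
h=h₀': d/dx-closure on L₀ ⇒ L.
L = (-90 - 108·x) + (-21 - 252·x - 378·x^2)·Dx + (4 + 13·x - 39·x^2 - 108·x^3)·Dx^2  (order 2).
h: a_k = -3, -66, -207, -1092, -3225, -14634, -40383, -178056, -454221, …
ICs: h(0) = -3, h′(0) = -66.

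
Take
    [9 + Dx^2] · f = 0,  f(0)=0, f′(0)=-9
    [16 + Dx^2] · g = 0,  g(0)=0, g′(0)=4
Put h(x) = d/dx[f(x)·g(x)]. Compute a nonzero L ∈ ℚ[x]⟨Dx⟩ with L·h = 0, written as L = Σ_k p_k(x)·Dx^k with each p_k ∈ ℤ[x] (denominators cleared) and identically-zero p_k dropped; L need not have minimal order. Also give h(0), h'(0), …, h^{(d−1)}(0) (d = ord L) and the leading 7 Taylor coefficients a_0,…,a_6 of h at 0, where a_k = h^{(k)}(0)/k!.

f: a_k = 0, -9, 0, 27/2, 0, -243/40, 0, …
g: a_k = 0, 4, 0, -32/3, 0, 128/15, 0, …
L₀ := L_f ⊗_s L_g (sym. prod.), ord ≤ 4.
h₀' ⇒ L via d/dx closure of L₀.
L = 49 + 50·Dx^2 + Dx^4  (order 4).
h: a_k = 0, -72, 0, 600, 0, -7353/5, 0, …
ICs: h(0) = 0, h′(0) = -72, h′′(0) = 0, h′′′(0) = 3600.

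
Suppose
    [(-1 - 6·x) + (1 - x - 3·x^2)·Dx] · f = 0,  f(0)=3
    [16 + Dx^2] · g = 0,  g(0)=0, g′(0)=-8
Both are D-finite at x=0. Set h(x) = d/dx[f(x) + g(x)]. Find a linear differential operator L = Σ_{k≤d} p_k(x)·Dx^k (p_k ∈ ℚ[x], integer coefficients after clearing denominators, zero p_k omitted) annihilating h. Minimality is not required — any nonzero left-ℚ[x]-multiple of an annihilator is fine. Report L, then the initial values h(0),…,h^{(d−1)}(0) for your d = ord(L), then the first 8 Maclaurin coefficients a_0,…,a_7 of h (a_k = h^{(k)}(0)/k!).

L = (4672 + 20416·x + 66304·x^2 + 32640·x^3 + 66240·x^4 + 62208·x^5 + 62208·x^6) + (-464 - 2352·x + 3792·x^2 + 6752·x^3 - 2400·x^4 + 5184·x^5 + 24192·x^6 + 20736·x^7)·Dx + (292 + 1276·x + 4144·x^2 + 2040·x^3 + 4140·x^4 + 3888·x^5 + 3888·x^6)·Dx^2 + (-29 - 147·x + 237·x^2 + 422·x^3 - 150·x^4 + 324·x^5 + 1512·x^6 + 1296·x^7)·Dx^3  (order 3).
h: a_k = -5, 24, 127, 228, 1544/3, 1746, 207113/45, 12192, …
ICs: h(0) = -5, h′(0) = 24, h′′(0) = 254.

f: a_k = 3, 3, 12, 21, 57, 120, 291, 651, …
g: a_k = 0, -8, 0, 64/3, 0, -256/15, 0, 2048/315, …
f+g: L₀ = lclm(L_f,L_g), ord ≤ 1+2.
h₀' ⇒ L via d/dx closure of L₀.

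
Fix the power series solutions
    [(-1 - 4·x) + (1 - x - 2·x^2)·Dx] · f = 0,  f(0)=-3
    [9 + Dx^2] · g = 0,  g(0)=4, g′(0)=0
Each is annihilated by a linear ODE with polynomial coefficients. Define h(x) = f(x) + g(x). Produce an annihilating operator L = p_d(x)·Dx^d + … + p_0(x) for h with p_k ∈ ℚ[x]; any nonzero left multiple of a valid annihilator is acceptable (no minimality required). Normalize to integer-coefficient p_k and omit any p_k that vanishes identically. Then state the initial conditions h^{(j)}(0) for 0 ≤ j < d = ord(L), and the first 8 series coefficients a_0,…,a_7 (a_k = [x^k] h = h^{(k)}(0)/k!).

f: a_k = -3, -3, -9, -15, -33, -63, -129, -255, …
g: a_k = 4, 0, -18, 0, 27/2, 0, -81/20, 0, …
Sum ⇒ L₀ = lclm(L_f,L_g) in ℚ(x)⟨Dx⟩.
L = (117 + 486·x + 135·x^2 + 360·x^3 + 540·x^4 + 432·x^5) + (-45 + 63·x + 81·x^2 - 153·x^3 - 18·x^4 + 324·x^5 + 216·x^6)·Dx + (13 + 54·x + 15·x^2 + 40·x^3 + 60·x^4 + 48·x^5)·Dx^2 + (-5 + 7·x + 9·x^2 - 17·x^3 - 2·x^4 + 36·x^5 + 24·x^6)·Dx^3  (order 3).
h: a_k = 1, -3, -27, -15, -39/2, -63, -2661/20, -255, …
ICs: h(0) = 1, h′(0) = -3, h′′(0) = -54.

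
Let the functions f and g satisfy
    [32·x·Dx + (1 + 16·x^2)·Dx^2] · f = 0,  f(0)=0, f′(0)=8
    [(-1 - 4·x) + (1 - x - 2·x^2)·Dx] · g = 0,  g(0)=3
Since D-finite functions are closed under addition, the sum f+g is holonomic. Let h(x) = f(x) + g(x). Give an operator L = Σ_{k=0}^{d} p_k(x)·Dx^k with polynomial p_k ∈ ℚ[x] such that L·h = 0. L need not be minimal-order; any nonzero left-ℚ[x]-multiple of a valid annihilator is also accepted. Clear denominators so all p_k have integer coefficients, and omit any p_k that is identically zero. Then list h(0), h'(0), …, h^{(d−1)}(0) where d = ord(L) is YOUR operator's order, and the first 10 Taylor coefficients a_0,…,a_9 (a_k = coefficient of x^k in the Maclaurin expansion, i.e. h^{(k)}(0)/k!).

L = (96 - 384·x - 6912·x^2 - 15360·x^3 - 40704·x^4 - 12288·x^6)·Dx + (-31 - 104·x + 392·x^2 - 736·x^3 - 14912·x^4 - 27904·x^5 - 3072·x^6 - 12288·x^7)·Dx^2 + (3 + 19·x + 128·x^2 + 152·x^3 + 1128·x^4 - 2496·x^5 - 2560·x^6 - 1024·x^7 - 2048·x^8)·Dx^3  (order 3).
h: a_k = 3, 11, 9, -83/3, 33, 2363/5, 129, -30983/7, 513, 533495/9, …
ICs: h(0) = 3, h′(0) = 11, h′′(0) = 18.

f: a_k = 0, 8, 0, -128/3, 0, 2048/5, 0, -32768/7, 0, 524288/9, …
g: a_k = 3, 3, 9, 15, 33, 63, 129, 255, 513, 1023, …
f+g: L₀ = lclm(L_f,L_g), ord ≤ 2+1.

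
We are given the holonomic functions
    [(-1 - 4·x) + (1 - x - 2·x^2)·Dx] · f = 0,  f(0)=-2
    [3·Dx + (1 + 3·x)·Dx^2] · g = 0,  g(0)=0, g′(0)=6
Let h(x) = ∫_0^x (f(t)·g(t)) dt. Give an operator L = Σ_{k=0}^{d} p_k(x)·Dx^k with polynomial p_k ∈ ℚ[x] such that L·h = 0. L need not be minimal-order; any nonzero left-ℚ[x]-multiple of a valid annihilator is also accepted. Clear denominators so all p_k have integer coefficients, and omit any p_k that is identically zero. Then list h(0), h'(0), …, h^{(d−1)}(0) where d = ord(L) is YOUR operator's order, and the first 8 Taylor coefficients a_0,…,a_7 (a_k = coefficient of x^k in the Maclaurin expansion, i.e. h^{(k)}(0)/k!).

f: a_k = -2, -2, -6, -10, -22, -42, -86, -170, …
g: a_k = 0, 6, -9, 18, -81/2, 486/5, -243, 4374/7, …
h₀=f·g: eliminate ⇒ L₀, order ≤ 1·2.
h=∫h₀ ⇒ L = L₀·Dx.
L = (7 + 24·x)·Dx + (-1 + 17·x + 30·x^2)·Dx^2 + (-1 - 2·x + 5·x^2 + 6·x^3)·Dx^3  (order 3).
h: a_k = 0, 0, -6, 2, -27/2, 39/5, -439/10, 1503/35, …
ICs: h(0) = 0, h′(0) = 0, h′′(0) = -12.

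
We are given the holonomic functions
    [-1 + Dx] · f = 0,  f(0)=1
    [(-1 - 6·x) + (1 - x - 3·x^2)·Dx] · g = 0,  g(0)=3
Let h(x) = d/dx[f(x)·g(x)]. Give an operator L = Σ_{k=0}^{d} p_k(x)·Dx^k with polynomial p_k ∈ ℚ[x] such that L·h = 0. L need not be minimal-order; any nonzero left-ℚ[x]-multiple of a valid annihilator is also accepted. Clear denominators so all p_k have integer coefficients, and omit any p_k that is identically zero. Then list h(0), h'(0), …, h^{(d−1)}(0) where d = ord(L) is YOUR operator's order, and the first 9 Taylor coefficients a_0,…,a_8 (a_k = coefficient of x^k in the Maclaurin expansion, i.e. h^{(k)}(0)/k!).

L = (11 + 26·x + 31·x^2 - 30·x^3 + 9·x^4) + (-2 - 3·x + 14·x^2 + 12·x^3 - 9·x^4)·Dx  (order 1).
h: a_k = 6, 33, 105, 677/2, 3793/4, 106447/40, 850483/120, 6298165/336, 325413041/6720, …
ICs: h(0) = 6.

f: a_k = 1, 1, 1/2, 1/6, 1/24, 1/120, 1/720, 1/5040, 1/40320, …
g: a_k = 3, 3, 12, 21, 57, 120, 291, 651, 1524, …
Product ⇒ symmetric product L₀, ord ≤ 1.
Derive L from L₀ (diff closure).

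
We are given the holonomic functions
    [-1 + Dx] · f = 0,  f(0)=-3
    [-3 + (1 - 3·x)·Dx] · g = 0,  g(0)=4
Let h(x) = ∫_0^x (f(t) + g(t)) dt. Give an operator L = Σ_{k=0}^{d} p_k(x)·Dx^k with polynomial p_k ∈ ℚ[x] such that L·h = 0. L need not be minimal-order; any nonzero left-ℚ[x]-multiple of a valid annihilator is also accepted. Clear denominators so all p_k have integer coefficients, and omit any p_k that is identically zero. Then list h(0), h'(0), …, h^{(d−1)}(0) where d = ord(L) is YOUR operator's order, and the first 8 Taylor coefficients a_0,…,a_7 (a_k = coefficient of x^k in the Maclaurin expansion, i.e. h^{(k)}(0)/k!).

f: a_k = -3, -3, -3/2, -1/2, -1/8, -1/40, -1/240, -1/1680, …
g: a_k = 4, 12, 36, 108, 324, 972, 2916, 8748, …
Sum ⇒ L₀ = lclm(L_f,L_g) in ℚ(x)⟨Dx⟩.
∫: right-multiply L₀ by Dx.
L = (15 + 9·x)·Dx + (-17 - 6·x + 9·x^2)·Dx^2 + (2 - 3·x - 9·x^2)·Dx^3  (order 3).
h: a_k = 0, 1, 9/2, 23/2, 215/8, 2591/40, 38879/240, 99977/240, …
ICs: h(0) = 0, h′(0) = 1, h′′(0) = 9.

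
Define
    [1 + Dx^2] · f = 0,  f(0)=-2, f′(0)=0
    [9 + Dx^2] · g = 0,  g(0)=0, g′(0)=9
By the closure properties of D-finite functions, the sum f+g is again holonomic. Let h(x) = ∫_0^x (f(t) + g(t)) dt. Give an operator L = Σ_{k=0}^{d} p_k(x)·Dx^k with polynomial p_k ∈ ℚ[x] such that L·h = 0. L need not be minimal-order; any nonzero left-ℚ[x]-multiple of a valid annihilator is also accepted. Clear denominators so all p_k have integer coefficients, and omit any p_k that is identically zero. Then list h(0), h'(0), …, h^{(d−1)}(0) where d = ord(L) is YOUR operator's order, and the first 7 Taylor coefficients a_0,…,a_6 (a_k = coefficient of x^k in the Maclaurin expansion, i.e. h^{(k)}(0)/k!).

L = 9·Dx + 10·Dx^3 + Dx^5  (order 5).
h: a_k = 0, -2, 9/2, 1/3, -27/8, -1/60, 81/80, …
ICs: h(0) = 0, h′(0) = -2, h′′(0) = 9, h′′′(0) = 2, h′′′′(0) = -81.

f: a_k = -2, 0, 1, 0, -1/12, 0, 1/360, …
g: a_k = 0, 9, 0, -27/2, 0, 243/40, 0, …
h₀=f+g: left-lcm gives L₀, ord ≤ 4.
Integrate: L := L₀·Dx.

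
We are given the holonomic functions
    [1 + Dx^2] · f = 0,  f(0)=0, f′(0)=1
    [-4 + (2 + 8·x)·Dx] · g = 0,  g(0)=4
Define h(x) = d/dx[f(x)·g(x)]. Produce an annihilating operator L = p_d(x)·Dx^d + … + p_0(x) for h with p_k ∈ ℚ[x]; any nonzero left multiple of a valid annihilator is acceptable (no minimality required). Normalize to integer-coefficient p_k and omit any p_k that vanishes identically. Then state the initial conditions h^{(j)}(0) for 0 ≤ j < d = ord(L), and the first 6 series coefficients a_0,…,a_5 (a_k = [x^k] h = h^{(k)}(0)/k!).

L = (-7 + 336·x + 736·x^2 + 256·x^3 + 256·x^4) + (44 + 144·x - 192·x^2 - 256·x^3)·Dx + (13 + 112·x + 288·x^2 + 256·x^3 + 256·x^4)·Dx^2  (order 2).
h: a_k = 4, 16, -26, 176/3, -1159/6, 3282/5, …
ICs: h(0) = 4, h′(0) = 16.

f: a_k = 0, 1, 0, -1/6, 0, 1/120, …
g: a_k = 4, 8, -8, 16, -40, 112, …
h₀=f·g: eliminate ⇒ L₀, order ≤ 2·1.
h=h₀': d/dx-closure on L₀ ⇒ L.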